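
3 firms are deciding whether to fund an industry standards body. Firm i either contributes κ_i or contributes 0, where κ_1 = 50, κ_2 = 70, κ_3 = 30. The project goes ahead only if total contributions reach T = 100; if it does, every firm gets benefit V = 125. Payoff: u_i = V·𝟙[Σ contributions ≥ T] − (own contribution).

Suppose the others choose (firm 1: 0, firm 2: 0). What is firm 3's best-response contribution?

Others' total = 0. Even contributing 30 gives 30 < 100: no benefit either way.
Best response: 0.

0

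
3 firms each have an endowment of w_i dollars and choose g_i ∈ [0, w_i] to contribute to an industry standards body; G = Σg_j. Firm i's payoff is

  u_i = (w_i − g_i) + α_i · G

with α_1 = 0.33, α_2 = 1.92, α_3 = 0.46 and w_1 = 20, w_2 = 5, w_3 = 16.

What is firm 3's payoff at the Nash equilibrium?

18.3

∂u_i/∂g_i = α_i − 1, so firm i contributes w_i if α_i > 1, else 0.
α_i > 1 for i ∈ {2}; NE contributions (0, 5, 0), G = 5.
u_3 = (16 − 0) + 0.46·5 = 18.3.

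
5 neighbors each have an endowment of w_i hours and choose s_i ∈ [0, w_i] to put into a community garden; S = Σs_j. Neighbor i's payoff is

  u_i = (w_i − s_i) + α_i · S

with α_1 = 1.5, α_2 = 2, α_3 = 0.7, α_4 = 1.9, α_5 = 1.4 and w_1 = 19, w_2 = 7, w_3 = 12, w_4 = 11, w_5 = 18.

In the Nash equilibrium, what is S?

55

∂u_i/∂s_i = α_i − 1, so neighbor i contributes w_i if α_i > 1, else 0.
α_i > 1 for i ∈ {1, 2, 4, 5}; NE contributions (19, 7, 0, 11, 18), S = 55.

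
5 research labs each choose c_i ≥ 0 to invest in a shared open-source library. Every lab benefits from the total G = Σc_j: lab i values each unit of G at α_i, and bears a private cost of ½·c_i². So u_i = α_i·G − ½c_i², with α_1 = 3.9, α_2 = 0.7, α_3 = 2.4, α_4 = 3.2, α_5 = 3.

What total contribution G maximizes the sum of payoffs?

66

Planner FOC: ∂(Σu_j)/∂c_i = (Σα_j) − c_i = 0, so c_i^SO = Σα_j = 13.2 for every i; G^SO = 66.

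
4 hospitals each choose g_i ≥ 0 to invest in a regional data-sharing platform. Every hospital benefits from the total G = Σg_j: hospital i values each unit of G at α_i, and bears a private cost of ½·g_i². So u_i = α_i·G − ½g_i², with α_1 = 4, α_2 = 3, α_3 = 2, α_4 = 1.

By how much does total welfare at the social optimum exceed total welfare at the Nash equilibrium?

115

Hospital i's FOC: ∂u_i/∂g_i = α_i − g_i = 0, so g_i* = α_i.
NE contributions = (4, 3, 2, 1); G = 10.
W^NE = (Σα)·G − ½Σα_i² = 10² − ½·30 = 85.
Planner sets g_i = Σα_j = 10 for every i, so G^SO = 4·10 = 40.
W^SO = (Σα)·G^SO − ½·4·(Σα)² = (4/2)·10² = 200.
Deadweight loss = W^SO − W^NE = 115.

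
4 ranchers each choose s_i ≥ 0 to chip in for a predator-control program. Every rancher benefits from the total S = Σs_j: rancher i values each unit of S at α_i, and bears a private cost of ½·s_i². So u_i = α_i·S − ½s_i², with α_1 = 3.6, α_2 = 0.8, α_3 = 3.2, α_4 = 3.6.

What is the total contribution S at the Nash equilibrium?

Rancher i's FOC: ∂u_i/∂s_i = α_i − s_i = 0, so s_i* = α_i.
NE contributions = (3.6, 0.8, 3.2, 3.6); S = 11.2.

11.2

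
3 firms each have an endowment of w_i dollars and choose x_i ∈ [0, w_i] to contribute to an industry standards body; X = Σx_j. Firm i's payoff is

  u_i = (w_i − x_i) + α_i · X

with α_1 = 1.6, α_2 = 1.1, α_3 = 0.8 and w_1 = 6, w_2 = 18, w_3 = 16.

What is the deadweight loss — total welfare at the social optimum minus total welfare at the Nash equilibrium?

∂u_i/∂x_i = α_i − 1, so firm i contributes w_i if α_i > 1, else 0.
α_i > 1 for i ∈ {1, 2}; NE contributions (6, 18, 0), X = 24.
W^NE = Σw_i − X^NE + (Σα_i)·X^NE = 40 + 2.5·24 = 100.
Planner: ∂(Σu_j)/∂x_i = Σα_j − 1 = 2.5 > 0, so everyone contributes w_i; X^SO = 40, W^SO = 40 + 2.5·40 = 140.
Deadweight loss = 40.

40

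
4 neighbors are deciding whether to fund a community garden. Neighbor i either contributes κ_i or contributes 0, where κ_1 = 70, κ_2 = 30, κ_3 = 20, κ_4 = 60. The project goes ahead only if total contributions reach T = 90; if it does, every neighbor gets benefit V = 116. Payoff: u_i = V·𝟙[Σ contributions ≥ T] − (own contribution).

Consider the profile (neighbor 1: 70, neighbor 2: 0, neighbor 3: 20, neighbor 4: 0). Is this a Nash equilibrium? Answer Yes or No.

Total = 90 ≥ 90: provided.
Neighbor 1 (pledges 70, payoff 46): dropping to 0 → total 20, payoff 0. No gain.
Neighbor 2 (pledges 0, payoff 116): pledging 30 → total 120, payoff 86. No gain.
Neighbor 3 (pledges 20, payoff 96): dropping to 0 → total 70, payoff 0. No gain.
Neighbor 4 (pledges 0, payoff 116): pledging 60 → total 150, payoff 56. No gain.

Yes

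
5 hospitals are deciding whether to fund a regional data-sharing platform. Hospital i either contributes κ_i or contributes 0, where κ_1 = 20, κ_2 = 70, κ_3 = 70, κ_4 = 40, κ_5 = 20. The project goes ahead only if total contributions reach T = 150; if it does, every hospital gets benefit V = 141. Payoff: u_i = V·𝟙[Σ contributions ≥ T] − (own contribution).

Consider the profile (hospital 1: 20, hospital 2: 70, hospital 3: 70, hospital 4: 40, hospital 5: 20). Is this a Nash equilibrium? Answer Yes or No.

Total = 220 ≥ 150: provided.
Hospital 1 (pledges 20, payoff 121): dropping to 0 → total 200, payoff 141. Profitable deviation.

No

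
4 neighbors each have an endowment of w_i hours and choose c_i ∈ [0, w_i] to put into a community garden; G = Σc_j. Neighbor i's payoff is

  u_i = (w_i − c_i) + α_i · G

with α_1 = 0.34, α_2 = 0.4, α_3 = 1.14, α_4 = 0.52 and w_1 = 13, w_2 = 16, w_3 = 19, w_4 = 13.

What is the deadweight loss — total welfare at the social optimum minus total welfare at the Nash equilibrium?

58.8

∂u_i/∂c_i = α_i − 1, so neighbor i contributes w_i if α_i > 1, else 0.
α_i > 1 for i ∈ {3}; NE contributions (0, 0, 19, 0), G = 19.
W^NE = Σw_i − G^NE + (Σα_i)·G^NE = 61 + 1.4·19 = 87.6.
Planner: ∂(Σu_j)/∂c_i = Σα_j − 1 = 1.4 > 0, so everyone contributes w_i; G^SO = 61, W^SO = 61 + 1.4·61 = 146.4.
Deadweight loss = 58.8.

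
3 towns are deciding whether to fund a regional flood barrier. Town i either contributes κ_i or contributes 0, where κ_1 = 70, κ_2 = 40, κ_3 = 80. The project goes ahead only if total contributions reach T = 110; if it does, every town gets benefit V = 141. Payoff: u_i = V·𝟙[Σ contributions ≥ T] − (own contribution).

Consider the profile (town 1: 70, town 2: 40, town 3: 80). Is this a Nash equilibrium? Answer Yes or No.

Total = 190 ≥ 110: provided.
Town 1 (pledges 70, payoff 71): dropping to 0 → total 120, payoff 141. Profitable deviation.

No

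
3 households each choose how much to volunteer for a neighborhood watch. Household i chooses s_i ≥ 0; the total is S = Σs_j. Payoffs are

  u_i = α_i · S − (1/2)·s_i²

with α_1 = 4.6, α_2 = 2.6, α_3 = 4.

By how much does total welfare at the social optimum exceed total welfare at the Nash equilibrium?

Household i's FOC: ∂u_i/∂s_i = α_i − s_i = 0, so s_i* = α_i.
NE contributions = (4.6, 2.6, 4); S = 11.2.
W^NE = (Σα)·S − ½Σα_i² = 11.2² − ½·43.92 = 103.48.
Planner sets s_i = Σα_j = 11.2 for every i, so S^SO = 3·11.2 = 33.6.
W^SO = (Σα)·S^SO − ½·3·(Σα)² = (3/2)·11.2² = 188.16.
Deadweight loss = W^SO − W^NE = 84.68.

84.68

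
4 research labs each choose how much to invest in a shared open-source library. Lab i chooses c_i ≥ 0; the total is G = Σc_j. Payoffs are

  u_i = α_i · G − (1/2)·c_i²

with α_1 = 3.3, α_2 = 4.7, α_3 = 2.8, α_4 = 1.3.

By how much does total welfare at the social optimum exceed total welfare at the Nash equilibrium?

167.665

Lab i's FOC: ∂u_i/∂c_i = α_i − c_i = 0, so c_i* = α_i.
NE contributions = (3.3, 4.7, 2.8, 1.3); G = 12.1.
W^NE = (Σα)·G − ½Σα_i² = 12.1² − ½·42.51 = 125.155.
Planner sets c_i = Σα_j = 12.1 for every i, so G^SO = 4·12.1 = 48.4.
W^SO = (Σα)·G^SO − ½·4·(Σα)² = (4/2)·12.1² = 292.82.
Deadweight loss = W^SO − W^NE = 167.665.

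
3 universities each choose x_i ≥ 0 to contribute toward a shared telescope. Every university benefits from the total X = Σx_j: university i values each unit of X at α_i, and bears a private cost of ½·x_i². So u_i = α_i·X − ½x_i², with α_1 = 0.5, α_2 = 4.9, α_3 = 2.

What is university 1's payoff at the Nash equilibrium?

3.575

University i's FOC: ∂u_i/∂x_i = α_i − x_i = 0, so x_i* = α_i.
NE contributions = (0.5, 4.9, 2); X = 7.4.
u_1 = α_1·X − ½·(x_1)² = 0.5·7.4 − ½·0.5² = 3.575.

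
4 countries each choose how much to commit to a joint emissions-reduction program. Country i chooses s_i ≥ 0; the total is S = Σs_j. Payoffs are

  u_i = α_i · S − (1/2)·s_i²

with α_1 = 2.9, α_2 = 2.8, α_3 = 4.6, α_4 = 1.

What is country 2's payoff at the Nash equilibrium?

27.72

Country i's FOC: ∂u_i/∂s_i = α_i − s_i = 0, so s_i* = α_i.
NE contributions = (2.9, 2.8, 4.6, 1); S = 11.3.
u_2 = α_2·S − ½·(s_2)² = 2.8·11.3 − ½·2.8² = 27.72.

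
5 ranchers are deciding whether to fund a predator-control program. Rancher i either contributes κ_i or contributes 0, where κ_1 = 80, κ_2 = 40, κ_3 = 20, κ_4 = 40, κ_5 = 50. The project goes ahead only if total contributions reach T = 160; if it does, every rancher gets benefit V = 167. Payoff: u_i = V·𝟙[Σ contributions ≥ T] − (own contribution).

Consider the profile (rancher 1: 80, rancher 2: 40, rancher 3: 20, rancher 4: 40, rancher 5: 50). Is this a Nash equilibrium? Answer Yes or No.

No

Total = 230 ≥ 160: provided.
Rancher 1 (pledges 80, payoff 87): dropping to 0 → total 150, payoff 0. No gain.
Rancher 2 (pledges 40, payoff 127): dropping to 0 → total 190, payoff 167. Profitable deviation.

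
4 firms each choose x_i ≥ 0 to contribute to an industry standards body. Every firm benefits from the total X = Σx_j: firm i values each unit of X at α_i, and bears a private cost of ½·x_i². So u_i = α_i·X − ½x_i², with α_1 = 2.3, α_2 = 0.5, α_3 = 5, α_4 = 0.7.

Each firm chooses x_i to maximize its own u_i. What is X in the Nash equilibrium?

Firm i's FOC: ∂u_i/∂x_i = α_i − x_i = 0, so x_i* = α_i.
NE contributions = (2.3, 0.5, 5, 0.7); X = 8.5.

8.5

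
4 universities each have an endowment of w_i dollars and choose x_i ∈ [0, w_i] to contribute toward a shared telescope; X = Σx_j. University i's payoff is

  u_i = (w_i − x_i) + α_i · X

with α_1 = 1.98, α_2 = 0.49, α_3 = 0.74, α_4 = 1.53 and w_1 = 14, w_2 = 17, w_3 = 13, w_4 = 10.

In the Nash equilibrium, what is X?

∂u_i/∂x_i = α_i − 1, so university i contributes w_i if α_i > 1, else 0.
α_i > 1 for i ∈ {1, 4}; NE contributions (14, 0, 0, 10), X = 24.

24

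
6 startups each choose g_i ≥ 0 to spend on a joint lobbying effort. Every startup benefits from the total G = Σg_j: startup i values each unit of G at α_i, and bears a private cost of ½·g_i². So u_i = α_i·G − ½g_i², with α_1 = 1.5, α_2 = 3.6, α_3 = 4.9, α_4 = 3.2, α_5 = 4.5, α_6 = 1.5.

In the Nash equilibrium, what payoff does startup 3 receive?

82.075

Startup i's FOC: ∂u_i/∂g_i = α_i − g_i = 0, so g_i* = α_i.
NE contributions = (1.5, 3.6, 4.9, 3.2, 4.5, 1.5); G = 19.2.
u_3 = α_3·G − ½·(g_3)² = 4.9·19.2 − ½·4.9² = 82.075.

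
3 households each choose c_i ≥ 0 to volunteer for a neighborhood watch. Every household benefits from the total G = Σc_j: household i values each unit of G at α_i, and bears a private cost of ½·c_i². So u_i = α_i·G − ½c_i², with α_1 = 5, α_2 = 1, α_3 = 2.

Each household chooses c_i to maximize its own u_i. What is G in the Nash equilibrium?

8

Household i's FOC: ∂u_i/∂c_i = α_i − c_i = 0, so c_i* = α_i.
NE contributions = (5, 1, 2); G = 8.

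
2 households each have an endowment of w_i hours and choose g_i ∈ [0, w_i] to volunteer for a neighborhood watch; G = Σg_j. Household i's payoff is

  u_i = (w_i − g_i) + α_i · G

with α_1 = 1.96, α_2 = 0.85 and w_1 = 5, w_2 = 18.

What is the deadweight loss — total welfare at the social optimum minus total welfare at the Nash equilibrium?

∂u_i/∂g_i = α_i − 1, so household i contributes w_i if α_i > 1, else 0.
α_i > 1 for i ∈ {1}; NE contributions (5, 0), G = 5.
W^NE = Σw_i − G^NE + (Σα_i)·G^NE = 23 + 1.81·5 = 32.05.
Planner: ∂(Σu_j)/∂g_i = Σα_j − 1 = 1.81 > 0, so everyone contributes w_i; G^SO = 23, W^SO = 23 + 1.81·23 = 64.63.
Deadweight loss = 32.58.

32.58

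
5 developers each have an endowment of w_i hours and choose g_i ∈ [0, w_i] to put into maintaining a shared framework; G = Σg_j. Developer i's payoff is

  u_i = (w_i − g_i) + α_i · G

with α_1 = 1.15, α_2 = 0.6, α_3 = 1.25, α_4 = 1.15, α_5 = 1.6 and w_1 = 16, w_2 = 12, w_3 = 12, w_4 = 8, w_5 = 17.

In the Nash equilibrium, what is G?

53

∂u_i/∂g_i = α_i − 1, so developer i contributes w_i if α_i > 1, else 0.
α_i > 1 for i ∈ {1, 3, 4, 5}; NE contributions (16, 0, 12, 8, 17), G = 53.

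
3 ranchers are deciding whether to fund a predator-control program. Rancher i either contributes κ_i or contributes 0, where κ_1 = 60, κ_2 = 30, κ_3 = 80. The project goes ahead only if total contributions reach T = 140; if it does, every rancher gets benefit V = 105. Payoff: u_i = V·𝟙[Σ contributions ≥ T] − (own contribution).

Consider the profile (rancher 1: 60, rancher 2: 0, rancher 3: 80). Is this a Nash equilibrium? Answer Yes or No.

Total = 140 ≥ 140: provided.
Rancher 1 (pledges 60, payoff 45): dropping to 0 → total 80, payoff 0. No gain.
Rancher 2 (pledges 0, payoff 105): pledging 30 → total 170, payoff 75. No gain.
Rancher 3 (pledges 80, payoff 25): dropping to 0 → total 60, payoff 0. No gain.

Yes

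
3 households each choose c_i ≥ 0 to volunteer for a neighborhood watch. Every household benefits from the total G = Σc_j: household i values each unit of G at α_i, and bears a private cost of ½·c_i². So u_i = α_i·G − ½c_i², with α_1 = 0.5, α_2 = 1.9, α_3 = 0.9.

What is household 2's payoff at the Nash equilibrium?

4.465

Household i's FOC: ∂u_i/∂c_i = α_i − c_i = 0, so c_i* = α_i.
NE contributions = (0.5, 1.9, 0.9); G = 3.3.
u_2 = α_2·G − ½·(c_2)² = 1.9·3.3 − ½·1.9² = 4.465.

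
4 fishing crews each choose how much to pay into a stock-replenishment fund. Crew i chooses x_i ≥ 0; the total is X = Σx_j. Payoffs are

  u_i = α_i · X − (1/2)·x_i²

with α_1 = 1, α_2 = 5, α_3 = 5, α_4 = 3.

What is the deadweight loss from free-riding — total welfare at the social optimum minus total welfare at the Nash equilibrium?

226

Crew i's FOC: ∂u_i/∂x_i = α_i − x_i = 0, so x_i* = α_i.
NE contributions = (1, 5, 5, 3); X = 14.
W^NE = (Σα)·X − ½Σα_i² = 14² − ½·60 = 166.
Planner sets x_i = Σα_j = 14 for every i, so X^SO = 4·14 = 56.
W^SO = (Σα)·X^SO − ½·4·(Σα)² = (4/2)·14² = 392.
Deadweight loss = W^SO − W^NE = 226.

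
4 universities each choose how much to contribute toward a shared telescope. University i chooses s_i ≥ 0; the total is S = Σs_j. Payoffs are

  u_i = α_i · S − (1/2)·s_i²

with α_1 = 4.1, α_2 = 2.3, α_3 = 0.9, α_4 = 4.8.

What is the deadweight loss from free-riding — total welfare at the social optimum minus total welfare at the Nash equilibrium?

169.385

University i's FOC: ∂u_i/∂s_i = α_i − s_i = 0, so s_i* = α_i.
NE contributions = (4.1, 2.3, 0.9, 4.8); S = 12.1.
W^NE = (Σα)·S − ½Σα_i² = 12.1² − ½·45.95 = 123.435.
Planner sets s_i = Σα_j = 12.1 for every i, so S^SO = 4·12.1 = 48.4.
W^SO = (Σα)·S^SO − ½·4·(Σα)² = (4/2)·12.1² = 292.82.
Deadweight loss = W^SO − W^NE = 169.385.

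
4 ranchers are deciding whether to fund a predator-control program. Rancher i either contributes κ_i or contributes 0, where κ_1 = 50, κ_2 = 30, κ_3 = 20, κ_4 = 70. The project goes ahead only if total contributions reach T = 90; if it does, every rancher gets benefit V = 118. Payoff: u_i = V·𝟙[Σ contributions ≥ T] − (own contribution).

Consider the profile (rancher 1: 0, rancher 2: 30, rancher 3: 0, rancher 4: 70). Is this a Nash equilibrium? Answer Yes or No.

Yes

Total = 100 ≥ 90: provided.
Rancher 1 (pledges 0, payoff 118): pledging 50 → total 150, payoff 68. No gain.
Rancher 2 (pledges 30, payoff 88): dropping to 0 → total 70, payoff 0. No gain.
Rancher 3 (pledges 0, payoff 118): pledging 20 → total 120, payoff 98. No gain.
Rancher 4 (pledges 70, payoff 48): dropping to 0 → total 30, payoff 0. No gain.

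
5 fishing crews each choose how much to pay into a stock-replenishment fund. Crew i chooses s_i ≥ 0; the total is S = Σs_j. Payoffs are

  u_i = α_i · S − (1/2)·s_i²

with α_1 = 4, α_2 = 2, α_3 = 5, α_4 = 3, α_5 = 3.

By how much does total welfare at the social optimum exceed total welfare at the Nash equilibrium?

465

Crew i's FOC: ∂u_i/∂s_i = α_i − s_i = 0, so s_i* = α_i.
NE contributions = (4, 2, 5, 3, 3); S = 17.
W^NE = (Σα)·S − ½Σα_i² = 17² − ½·63 = 257.5.
Planner sets s_i = Σα_j = 17 for every i, so S^SO = 5·17 = 85.
W^SO = (Σα)·S^SO − ½·5·(Σα)² = (5/2)·17² = 722.5.
Deadweight loss = W^SO − W^NE = 465.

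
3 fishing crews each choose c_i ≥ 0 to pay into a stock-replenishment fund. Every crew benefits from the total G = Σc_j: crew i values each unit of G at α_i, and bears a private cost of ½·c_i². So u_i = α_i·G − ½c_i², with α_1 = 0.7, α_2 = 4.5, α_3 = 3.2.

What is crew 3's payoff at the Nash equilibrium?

21.76

Crew i's FOC: ∂u_i/∂c_i = α_i − c_i = 0, so c_i* = α_i.
NE contributions = (0.7, 4.5, 3.2); G = 8.4.
u_3 = α_3·G − ½·(c_3)² = 3.2·8.4 − ½·3.2² = 21.76.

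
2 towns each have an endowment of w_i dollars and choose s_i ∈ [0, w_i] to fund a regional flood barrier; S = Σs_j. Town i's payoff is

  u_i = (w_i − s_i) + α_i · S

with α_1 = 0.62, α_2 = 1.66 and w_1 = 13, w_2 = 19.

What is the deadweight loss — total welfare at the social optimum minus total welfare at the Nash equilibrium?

∂u_i/∂s_i = α_i − 1, so town i contributes w_i if α_i > 1, else 0.
α_i > 1 for i ∈ {2}; NE contributions (0, 19), S = 19.
W^NE = Σw_i − S^NE + (Σα_i)·S^NE = 32 + 1.28·19 = 56.32.
Planner: ∂(Σu_j)/∂s_i = Σα_j − 1 = 1.28 > 0, so everyone contributes w_i; S^SO = 32, W^SO = 32 + 1.28·32 = 72.96.
Deadweight loss = 16.64.

16.64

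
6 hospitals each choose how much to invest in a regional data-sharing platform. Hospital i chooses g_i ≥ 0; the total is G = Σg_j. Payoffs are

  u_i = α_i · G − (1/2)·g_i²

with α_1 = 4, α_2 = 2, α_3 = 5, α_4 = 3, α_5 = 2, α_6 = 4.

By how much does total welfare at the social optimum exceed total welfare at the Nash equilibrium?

837

Hospital i's FOC: ∂u_i/∂g_i = α_i − g_i = 0, so g_i* = α_i.
NE contributions = (4, 2, 5, 3, 2, 4); G = 20.
W^NE = (Σα)·G − ½Σα_i² = 20² − ½·74 = 363.
Planner sets g_i = Σα_j = 20 for every i, so G^SO = 6·20 = 120.
W^SO = (Σα)·G^SO − ½·6·(Σα)² = (6/2)·20² = 1200.
Deadweight loss = W^SO − W^NE = 837.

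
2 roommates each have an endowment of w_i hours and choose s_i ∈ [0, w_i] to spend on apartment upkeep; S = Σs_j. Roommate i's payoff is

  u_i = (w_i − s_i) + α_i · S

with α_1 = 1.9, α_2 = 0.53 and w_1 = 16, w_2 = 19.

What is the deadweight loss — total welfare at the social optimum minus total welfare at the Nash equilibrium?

27.17

∂u_i/∂s_i = α_i − 1, so roommate i contributes w_i if α_i > 1, else 0.
α_i > 1 for i ∈ {1}; NE contributions (16, 0), S = 16.
W^NE = Σw_i − S^NE + (Σα_i)·S^NE = 35 + 1.43·16 = 57.88.
Planner: ∂(Σu_j)/∂s_i = Σα_j − 1 = 1.43 > 0, so everyone contributes w_i; S^SO = 35, W^SO = 35 + 1.43·35 = 85.05.
Deadweight loss = 27.17.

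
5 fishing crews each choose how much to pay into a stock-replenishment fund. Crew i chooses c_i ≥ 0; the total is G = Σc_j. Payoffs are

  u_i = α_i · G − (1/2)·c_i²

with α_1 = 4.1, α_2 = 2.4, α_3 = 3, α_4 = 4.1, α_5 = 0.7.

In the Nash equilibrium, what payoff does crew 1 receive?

Crew i's FOC: ∂u_i/∂c_i = α_i − c_i = 0, so c_i* = α_i.
NE contributions = (4.1, 2.4, 3, 4.1, 0.7); G = 14.3.
u_1 = α_1·G − ½·(c_1)² = 4.1·14.3 − ½·4.1² = 50.225.

50.225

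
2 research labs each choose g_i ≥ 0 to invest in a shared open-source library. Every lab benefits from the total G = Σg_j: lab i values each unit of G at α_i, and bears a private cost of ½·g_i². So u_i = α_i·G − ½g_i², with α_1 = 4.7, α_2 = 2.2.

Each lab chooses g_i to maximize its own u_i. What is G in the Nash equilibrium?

6.9

Lab i's FOC: ∂u_i/∂g_i = α_i − g_i = 0, so g_i* = α_i.
NE contributions = (4.7, 2.2); G = 6.9.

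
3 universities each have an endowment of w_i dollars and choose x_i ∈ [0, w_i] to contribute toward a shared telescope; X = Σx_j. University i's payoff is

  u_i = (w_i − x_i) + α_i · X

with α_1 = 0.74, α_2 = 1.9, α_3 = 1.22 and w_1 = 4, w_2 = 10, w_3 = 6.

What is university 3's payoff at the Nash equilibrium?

19.52

∂u_i/∂x_i = α_i − 1, so university i contributes w_i if α_i > 1, else 0.
α_i > 1 for i ∈ {2, 3}; NE contributions (0, 10, 6), X = 16.
u_3 = (6 − 6) + 1.22·16 = 19.52.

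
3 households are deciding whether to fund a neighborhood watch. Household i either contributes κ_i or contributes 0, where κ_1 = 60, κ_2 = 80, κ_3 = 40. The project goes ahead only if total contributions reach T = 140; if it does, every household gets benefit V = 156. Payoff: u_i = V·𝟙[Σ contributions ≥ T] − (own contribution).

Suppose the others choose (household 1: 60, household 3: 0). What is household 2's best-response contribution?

Others' total = 60. Contributing 80 brings total to 140 ≥ 140: gain V − κ_2 = 76.
Best response: 80.

80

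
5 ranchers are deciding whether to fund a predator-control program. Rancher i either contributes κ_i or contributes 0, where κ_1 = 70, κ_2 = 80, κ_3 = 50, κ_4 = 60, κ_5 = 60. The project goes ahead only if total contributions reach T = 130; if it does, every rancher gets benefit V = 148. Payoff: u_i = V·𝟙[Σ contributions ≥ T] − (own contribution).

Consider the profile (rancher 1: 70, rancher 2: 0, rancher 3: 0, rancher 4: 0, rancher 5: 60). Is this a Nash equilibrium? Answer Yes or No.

Yes

Total = 130 ≥ 130: provided.
Rancher 1 (pledges 70, payoff 78): dropping to 0 → total 60, payoff 0. No gain.
Rancher 2 (pledges 0, payoff 148): pledging 80 → total 210, payoff 68. No gain.
Rancher 3 (pledges 0, payoff 148): pledging 50 → total 180, payoff 98. No gain.
Rancher 4 (pledges 0, payoff 148): pledging 60 → total 190, payoff 88. No gain.
Rancher 5 (pledges 60, payoff 88): dropping to 0 → total 70, payoff 0. No gain.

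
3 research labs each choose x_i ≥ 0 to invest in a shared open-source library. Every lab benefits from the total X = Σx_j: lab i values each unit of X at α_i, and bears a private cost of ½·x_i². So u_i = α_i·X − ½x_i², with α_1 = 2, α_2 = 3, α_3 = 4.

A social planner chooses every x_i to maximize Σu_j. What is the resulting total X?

Planner FOC: ∂(Σu_j)/∂x_i = (Σα_j) − x_i = 0, so x_i^SO = Σα_j = 9 for every i; X^SO = 27.

27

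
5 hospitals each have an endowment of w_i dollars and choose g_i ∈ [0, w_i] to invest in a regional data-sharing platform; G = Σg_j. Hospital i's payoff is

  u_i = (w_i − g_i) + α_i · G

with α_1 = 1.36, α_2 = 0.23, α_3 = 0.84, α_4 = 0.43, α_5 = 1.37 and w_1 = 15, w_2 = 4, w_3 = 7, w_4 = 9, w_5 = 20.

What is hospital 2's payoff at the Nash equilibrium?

∂u_i/∂g_i = α_i − 1, so hospital i contributes w_i if α_i > 1, else 0.
α_i > 1 for i ∈ {1, 5}; NE contributions (15, 0, 0, 0, 20), G = 35.
u_2 = (4 − 0) + 0.23·35 = 12.05.

12.05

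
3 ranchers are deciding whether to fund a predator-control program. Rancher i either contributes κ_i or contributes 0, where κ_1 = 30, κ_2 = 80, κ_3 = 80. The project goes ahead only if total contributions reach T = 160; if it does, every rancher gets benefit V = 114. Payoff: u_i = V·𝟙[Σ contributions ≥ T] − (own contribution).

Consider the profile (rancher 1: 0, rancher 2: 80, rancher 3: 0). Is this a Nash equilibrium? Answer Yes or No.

No

Total = 80 < 160: not provided.
Rancher 1 (pledges 0, payoff 0): pledging 30 → total 110, payoff -30. No gain.
Rancher 2 (pledges 80, payoff -80): dropping to 0 → total 0, payoff 0. Profitable deviation.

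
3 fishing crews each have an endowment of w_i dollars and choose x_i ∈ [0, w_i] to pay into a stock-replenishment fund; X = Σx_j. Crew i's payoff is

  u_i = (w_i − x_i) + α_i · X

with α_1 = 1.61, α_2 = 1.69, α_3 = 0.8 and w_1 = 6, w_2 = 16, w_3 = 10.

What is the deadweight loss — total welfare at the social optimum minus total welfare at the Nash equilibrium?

∂u_i/∂x_i = α_i − 1, so crew i contributes w_i if α_i > 1, else 0.
α_i > 1 for i ∈ {1, 2}; NE contributions (6, 16, 0), X = 22.
W^NE = Σw_i − X^NE + (Σα_i)·X^NE = 32 + 3.1·22 = 100.2.
Planner: ∂(Σu_j)/∂x_i = Σα_j − 1 = 3.1 > 0, so everyone contributes w_i; X^SO = 32, W^SO = 32 + 3.1·32 = 131.2.
Deadweight loss = 31.

31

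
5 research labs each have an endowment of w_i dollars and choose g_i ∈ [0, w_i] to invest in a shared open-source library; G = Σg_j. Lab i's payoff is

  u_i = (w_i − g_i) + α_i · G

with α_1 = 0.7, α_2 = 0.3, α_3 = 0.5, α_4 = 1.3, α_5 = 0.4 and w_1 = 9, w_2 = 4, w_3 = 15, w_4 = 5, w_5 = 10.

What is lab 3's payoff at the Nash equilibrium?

∂u_i/∂g_i = α_i − 1, so lab i contributes w_i if α_i > 1, else 0.
α_i > 1 for i ∈ {4}; NE contributions (0, 0, 0, 5, 0), G = 5.
u_3 = (15 − 0) + 0.5·5 = 17.5.

17.5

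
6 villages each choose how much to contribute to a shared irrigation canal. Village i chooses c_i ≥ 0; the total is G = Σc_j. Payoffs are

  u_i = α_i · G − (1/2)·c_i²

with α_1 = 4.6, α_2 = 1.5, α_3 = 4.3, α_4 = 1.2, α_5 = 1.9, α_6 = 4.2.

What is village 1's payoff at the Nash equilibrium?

Village i's FOC: ∂u_i/∂c_i = α_i − c_i = 0, so c_i* = α_i.
NE contributions = (4.6, 1.5, 4.3, 1.2, 1.9, 4.2); G = 17.7.
u_1 = α_1·G − ½·(c_1)² = 4.6·17.7 − ½·4.6² = 70.84.

70.84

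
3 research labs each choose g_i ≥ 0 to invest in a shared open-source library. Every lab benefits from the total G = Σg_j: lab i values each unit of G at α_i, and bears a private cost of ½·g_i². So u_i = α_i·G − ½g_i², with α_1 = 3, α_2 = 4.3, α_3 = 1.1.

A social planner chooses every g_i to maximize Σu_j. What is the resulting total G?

25.2

Planner FOC: ∂(Σu_j)/∂g_i = (Σα_j) − g_i = 0, so g_i^SO = Σα_j = 8.4 for every i; G^SO = 25.2.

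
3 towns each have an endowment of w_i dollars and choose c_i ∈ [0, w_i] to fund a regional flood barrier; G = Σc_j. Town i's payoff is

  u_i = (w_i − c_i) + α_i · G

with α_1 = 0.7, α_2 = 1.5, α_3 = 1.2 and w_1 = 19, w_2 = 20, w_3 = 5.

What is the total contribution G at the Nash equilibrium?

25

∂u_i/∂c_i = α_i − 1, so town i contributes w_i if α_i > 1, else 0.
α_i > 1 for i ∈ {2, 3}; NE contributions (0, 20, 5), G = 25.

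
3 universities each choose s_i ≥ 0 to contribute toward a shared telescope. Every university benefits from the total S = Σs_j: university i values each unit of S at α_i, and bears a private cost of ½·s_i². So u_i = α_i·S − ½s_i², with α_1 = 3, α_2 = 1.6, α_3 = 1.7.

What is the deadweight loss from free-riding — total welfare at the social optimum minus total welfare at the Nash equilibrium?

University i's FOC: ∂u_i/∂s_i = α_i − s_i = 0, so s_i* = α_i.
NE contributions = (3, 1.6, 1.7); S = 6.3.
W^NE = (Σα)·S − ½Σα_i² = 6.3² − ½·14.45 = 32.465.
Planner sets s_i = Σα_j = 6.3 for every i, so S^SO = 3·6.3 = 18.9.
W^SO = (Σα)·S^SO − ½·3·(Σα)² = (3/2)·6.3² = 59.535.
Deadweight loss = W^SO − W^NE = 27.07.

27.07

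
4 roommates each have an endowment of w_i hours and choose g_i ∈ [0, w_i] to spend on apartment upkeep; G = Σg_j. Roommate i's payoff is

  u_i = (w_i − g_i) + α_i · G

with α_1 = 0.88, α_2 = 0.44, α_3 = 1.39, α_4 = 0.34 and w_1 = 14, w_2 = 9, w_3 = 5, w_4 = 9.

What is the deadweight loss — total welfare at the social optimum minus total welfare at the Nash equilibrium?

∂u_i/∂g_i = α_i − 1, so roommate i contributes w_i if α_i > 1, else 0.
α_i > 1 for i ∈ {3}; NE contributions (0, 0, 5, 0), G = 5.
W^NE = Σw_i − G^NE + (Σα_i)·G^NE = 37 + 2.05·5 = 47.25.
Planner: ∂(Σu_j)/∂g_i = Σα_j − 1 = 2.05 > 0, so everyone contributes w_i; G^SO = 37, W^SO = 37 + 2.05·37 = 112.85.
Deadweight loss = 65.6.

65.6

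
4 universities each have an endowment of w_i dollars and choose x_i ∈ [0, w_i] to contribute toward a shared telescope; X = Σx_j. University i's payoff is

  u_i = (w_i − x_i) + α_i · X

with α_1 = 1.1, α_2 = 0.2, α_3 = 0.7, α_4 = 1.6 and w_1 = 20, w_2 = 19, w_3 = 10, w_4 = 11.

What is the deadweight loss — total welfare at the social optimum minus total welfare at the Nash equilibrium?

∂u_i/∂x_i = α_i − 1, so university i contributes w_i if α_i > 1, else 0.
α_i > 1 for i ∈ {1, 4}; NE contributions (20, 0, 0, 11), X = 31.
W^NE = Σw_i − X^NE + (Σα_i)·X^NE = 60 + 2.6·31 = 140.6.
Planner: ∂(Σu_j)/∂x_i = Σα_j − 1 = 2.6 > 0, so everyone contributes w_i; X^SO = 60, W^SO = 60 + 2.6·60 = 216.
Deadweight loss = 75.4.

75.4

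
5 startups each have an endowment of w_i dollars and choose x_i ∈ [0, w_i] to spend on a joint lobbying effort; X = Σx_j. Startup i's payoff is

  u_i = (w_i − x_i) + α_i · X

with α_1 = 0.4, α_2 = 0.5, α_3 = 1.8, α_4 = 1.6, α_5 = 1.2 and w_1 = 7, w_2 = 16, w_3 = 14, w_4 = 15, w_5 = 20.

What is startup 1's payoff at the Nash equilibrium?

26.6

∂u_i/∂x_i = α_i − 1, so startup i contributes w_i if α_i > 1, else 0.
α_i > 1 for i ∈ {3, 4, 5}; NE contributions (0, 0, 14, 15, 20), X = 49.
u_1 = (7 − 0) + 0.4·49 = 26.6.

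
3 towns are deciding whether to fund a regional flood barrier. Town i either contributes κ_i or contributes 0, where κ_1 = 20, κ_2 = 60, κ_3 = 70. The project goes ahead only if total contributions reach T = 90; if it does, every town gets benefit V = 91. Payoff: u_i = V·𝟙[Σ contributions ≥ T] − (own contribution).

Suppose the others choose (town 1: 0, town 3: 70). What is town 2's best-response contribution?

60

Others' total = 70. Contributing 60 brings total to 130 ≥ 90: gain V − κ_2 = 31.
Best response: 60.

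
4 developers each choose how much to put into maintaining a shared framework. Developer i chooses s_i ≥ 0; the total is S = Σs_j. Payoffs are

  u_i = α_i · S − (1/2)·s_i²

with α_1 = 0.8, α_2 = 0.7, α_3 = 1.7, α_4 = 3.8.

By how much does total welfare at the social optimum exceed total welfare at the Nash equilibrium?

Developer i's FOC: ∂u_i/∂s_i = α_i − s_i = 0, so s_i* = α_i.
NE contributions = (0.8, 0.7, 1.7, 3.8); S = 7.
W^NE = (Σα)·S − ½Σα_i² = 7² − ½·18.46 = 39.77.
Planner sets s_i = Σα_j = 7 for every i, so S^SO = 4·7 = 28.
W^SO = (Σα)·S^SO − ½·4·(Σα)² = (4/2)·7² = 98.
Deadweight loss = W^SO − W^NE = 58.23.

58.23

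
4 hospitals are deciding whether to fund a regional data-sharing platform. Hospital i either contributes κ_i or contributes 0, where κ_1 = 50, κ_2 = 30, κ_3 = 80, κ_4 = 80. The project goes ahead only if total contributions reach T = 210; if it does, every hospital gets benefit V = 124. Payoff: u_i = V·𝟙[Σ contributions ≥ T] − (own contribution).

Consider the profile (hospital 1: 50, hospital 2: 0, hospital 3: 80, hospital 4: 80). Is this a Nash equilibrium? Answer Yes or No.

Yes

Total = 210 ≥ 210: provided.
Hospital 1 (pledges 50, payoff 74): dropping to 0 → total 160, payoff 0. No gain.
Hospital 2 (pledges 0, payoff 124): pledging 30 → total 240, payoff 94. No gain.
Hospital 3 (pledges 80, payoff 44): dropping to 0 → total 130, payoff 0. No gain.
Hospital 4 (pledges 80, payoff 44): dropping to 0 → total 130, payoff 0. No gain.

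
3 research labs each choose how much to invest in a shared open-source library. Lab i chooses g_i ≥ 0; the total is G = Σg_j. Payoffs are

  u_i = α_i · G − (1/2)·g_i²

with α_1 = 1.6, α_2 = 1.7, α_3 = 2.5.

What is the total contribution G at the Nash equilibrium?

Lab i's FOC: ∂u_i/∂g_i = α_i − g_i = 0, so g_i* = α_i.
NE contributions = (1.6, 1.7, 2.5); G = 5.8.

5.8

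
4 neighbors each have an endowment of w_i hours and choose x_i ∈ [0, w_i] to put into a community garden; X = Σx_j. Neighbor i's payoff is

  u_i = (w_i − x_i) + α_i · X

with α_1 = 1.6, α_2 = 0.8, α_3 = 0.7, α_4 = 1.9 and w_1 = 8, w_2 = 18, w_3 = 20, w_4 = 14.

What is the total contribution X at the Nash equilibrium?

22

∂u_i/∂x_i = α_i − 1, so neighbor i contributes w_i if α_i > 1, else 0.
α_i > 1 for i ∈ {1, 4}; NE contributions (8, 0, 0, 14), X = 22.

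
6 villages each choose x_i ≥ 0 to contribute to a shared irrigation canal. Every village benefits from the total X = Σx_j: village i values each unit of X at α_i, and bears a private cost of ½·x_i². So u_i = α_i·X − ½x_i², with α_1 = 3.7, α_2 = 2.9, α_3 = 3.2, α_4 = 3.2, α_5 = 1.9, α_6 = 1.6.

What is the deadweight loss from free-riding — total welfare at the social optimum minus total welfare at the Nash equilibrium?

568.875

Village i's FOC: ∂u_i/∂x_i = α_i − x_i = 0, so x_i* = α_i.
NE contributions = (3.7, 2.9, 3.2, 3.2, 1.9, 1.6); X = 16.5.
W^NE = (Σα)·X − ½Σα_i² = 16.5² − ½·48.75 = 247.875.
Planner sets x_i = Σα_j = 16.5 for every i, so X^SO = 6·16.5 = 99.
W^SO = (Σα)·X^SO − ½·6·(Σα)² = (6/2)·16.5² = 816.75.
Deadweight loss = W^SO − W^NE = 568.875.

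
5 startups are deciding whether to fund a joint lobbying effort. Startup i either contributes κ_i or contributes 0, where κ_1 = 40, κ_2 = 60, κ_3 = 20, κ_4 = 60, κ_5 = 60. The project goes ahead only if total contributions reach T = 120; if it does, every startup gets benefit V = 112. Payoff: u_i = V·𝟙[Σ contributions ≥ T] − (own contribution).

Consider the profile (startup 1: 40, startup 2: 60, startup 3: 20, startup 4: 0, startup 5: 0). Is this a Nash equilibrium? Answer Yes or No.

Total = 120 ≥ 120: provided.
Startup 1 (pledges 40, payoff 72): dropping to 0 → total 80, payoff 0. No gain.
Startup 2 (pledges 60, payoff 52): dropping to 0 → total 60, payoff 0. No gain.
Startup 3 (pledges 20, payoff 92): dropping to 0 → total 100, payoff 0. No gain.
Startup 4 (pledges 0, payoff 112): pledging 60 → total 180, payoff 52. No gain.
Startup 5 (pledges 0, payoff 112): pledging 60 → total 180, payoff 52. No gain.

Yes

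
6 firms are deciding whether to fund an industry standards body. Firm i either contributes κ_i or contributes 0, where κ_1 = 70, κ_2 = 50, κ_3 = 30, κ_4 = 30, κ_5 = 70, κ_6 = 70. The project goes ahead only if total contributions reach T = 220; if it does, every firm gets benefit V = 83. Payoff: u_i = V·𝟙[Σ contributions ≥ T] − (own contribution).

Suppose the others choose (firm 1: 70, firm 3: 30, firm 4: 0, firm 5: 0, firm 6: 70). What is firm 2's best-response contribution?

50

Others' total = 170. Contributing 50 brings total to 220 ≥ 220: gain V − κ_2 = 33.
Best response: 50.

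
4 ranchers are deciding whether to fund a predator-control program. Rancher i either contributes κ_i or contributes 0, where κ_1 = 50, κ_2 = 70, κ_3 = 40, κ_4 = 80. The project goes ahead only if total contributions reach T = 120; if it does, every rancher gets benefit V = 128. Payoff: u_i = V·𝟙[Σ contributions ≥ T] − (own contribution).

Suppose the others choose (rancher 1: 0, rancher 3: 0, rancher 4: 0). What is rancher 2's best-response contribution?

Others' total = 0. Even contributing 70 gives 70 < 120: no benefit either way.
Best response: 0.

0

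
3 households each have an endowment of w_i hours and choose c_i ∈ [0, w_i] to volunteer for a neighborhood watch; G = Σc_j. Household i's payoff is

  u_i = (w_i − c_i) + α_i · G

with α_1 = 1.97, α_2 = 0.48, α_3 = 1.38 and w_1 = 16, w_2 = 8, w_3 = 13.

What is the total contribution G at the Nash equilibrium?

29

∂u_i/∂c_i = α_i − 1, so household i contributes w_i if α_i > 1, else 0.
α_i > 1 for i ∈ {1, 3}; NE contributions (16, 0, 13), G = 29.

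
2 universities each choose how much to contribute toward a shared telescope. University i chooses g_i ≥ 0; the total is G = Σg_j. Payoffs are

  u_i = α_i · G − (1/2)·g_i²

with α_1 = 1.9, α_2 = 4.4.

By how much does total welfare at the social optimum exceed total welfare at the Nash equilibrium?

University i's FOC: ∂u_i/∂g_i = α_i − g_i = 0, so g_i* = α_i.
NE contributions = (1.9, 4.4); G = 6.3.
W^NE = (Σα)·G − ½Σα_i² = 6.3² − ½·22.97 = 28.205.
Planner sets g_i = Σα_j = 6.3 for every i, so G^SO = 2·6.3 = 12.6.
W^SO = (Σα)·G^SO − ½·2·(Σα)² = (2/2)·6.3² = 39.69.
Deadweight loss = W^SO − W^NE = 11.485.

11.485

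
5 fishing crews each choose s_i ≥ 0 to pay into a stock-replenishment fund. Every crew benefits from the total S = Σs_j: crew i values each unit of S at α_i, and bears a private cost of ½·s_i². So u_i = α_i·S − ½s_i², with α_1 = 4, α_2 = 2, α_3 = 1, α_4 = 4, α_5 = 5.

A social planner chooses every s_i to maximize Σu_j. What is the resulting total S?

80

Planner FOC: ∂(Σu_j)/∂s_i = (Σα_j) − s_i = 0, so s_i^SO = Σα_j = 16 for every i; S^SO = 80.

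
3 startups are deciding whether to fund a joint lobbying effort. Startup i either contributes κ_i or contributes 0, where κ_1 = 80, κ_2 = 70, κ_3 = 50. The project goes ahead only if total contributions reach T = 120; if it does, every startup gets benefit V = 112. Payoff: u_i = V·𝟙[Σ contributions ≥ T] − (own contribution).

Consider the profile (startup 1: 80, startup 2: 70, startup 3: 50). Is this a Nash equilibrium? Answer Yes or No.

Total = 200 ≥ 120: provided.
Startup 1 (pledges 80, payoff 32): dropping to 0 → total 120, payoff 112. Profitable deviation.

No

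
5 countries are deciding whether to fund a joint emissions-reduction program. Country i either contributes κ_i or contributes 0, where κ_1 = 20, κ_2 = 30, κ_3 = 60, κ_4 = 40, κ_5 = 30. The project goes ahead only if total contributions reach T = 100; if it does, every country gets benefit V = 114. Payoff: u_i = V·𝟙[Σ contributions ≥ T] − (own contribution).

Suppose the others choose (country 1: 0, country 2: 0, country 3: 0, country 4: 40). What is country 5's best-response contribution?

Others' total = 40. Even contributing 30 gives 70 < 100: no benefit either way.
Best response: 0.

0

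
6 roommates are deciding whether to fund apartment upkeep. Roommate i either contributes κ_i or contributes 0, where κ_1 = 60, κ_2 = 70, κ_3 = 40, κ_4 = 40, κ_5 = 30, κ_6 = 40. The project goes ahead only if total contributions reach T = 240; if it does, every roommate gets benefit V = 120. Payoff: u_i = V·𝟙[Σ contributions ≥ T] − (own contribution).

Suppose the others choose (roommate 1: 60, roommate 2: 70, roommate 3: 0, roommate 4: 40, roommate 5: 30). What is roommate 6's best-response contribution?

40

Others' total = 200. Contributing 40 brings total to 240 ≥ 240: gain V − κ_6 = 80.
Best response: 40.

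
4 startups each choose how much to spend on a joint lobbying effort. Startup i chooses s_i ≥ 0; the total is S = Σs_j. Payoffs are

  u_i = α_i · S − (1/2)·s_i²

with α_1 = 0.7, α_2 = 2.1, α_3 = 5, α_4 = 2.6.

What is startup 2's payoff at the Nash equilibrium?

Startup i's FOC: ∂u_i/∂s_i = α_i − s_i = 0, so s_i* = α_i.
NE contributions = (0.7, 2.1, 5, 2.6); S = 10.4.
u_2 = α_2·S − ½·(s_2)² = 2.1·10.4 − ½·2.1² = 19.635.

19.635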